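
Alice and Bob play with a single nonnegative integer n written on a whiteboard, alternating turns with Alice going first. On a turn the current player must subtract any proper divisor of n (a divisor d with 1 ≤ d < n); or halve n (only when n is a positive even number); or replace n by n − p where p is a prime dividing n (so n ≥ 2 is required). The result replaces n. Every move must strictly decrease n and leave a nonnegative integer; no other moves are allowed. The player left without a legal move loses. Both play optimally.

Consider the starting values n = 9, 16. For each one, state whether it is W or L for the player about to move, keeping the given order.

9: L, 16: W

Work bottom-up. With no move the player to move loses. Otherwise the position is W if at least one move leads to an L position for the opponent, and L if every move leads to a W.
n=0: no move → L
n=1: no move → L
n=2: can move to 0, which is L ⇒ W
n=3: can move to 0, which is L ⇒ W
n=4: moves to 2(W), 3(W); every one is W ⇒ L
n=5: can move to 0, which is L ⇒ W
n=6: can move to 4, which is L ⇒ W
n=7: can move to 0, which is L ⇒ W
n=8: can move to 4, which is L ⇒ W
n=9: moves to 6(W), 8(W); every one is W ⇒ L
n=10: can move to 9, which is L ⇒ W
n=11: can move to 0, which is L ⇒ W
n=12: can move to 9, which is L ⇒ W
n=13: can move to 0, which is L ⇒ W
n=14: moves to 7(W), 12(W), 13(W); every one is W ⇒ L
n=15: can move to 14, which is L ⇒ W
n=16: can move to 14, which is L ⇒ W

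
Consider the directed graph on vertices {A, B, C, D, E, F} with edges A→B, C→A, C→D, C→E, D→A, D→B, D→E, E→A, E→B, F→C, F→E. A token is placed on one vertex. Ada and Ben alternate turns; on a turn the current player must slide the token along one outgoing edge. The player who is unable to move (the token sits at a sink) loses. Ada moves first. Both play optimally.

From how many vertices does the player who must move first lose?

Use the standard recursion: the mover loses at a terminal position; elsewhere, the mover wins exactly when some move hands the opponent an L position.
Every edge goes from a vertex to one that appears earlier in the order B, A, E, D, C, F, so processing vertices in that order labels each vertex after all of its successors.
B: no outgoing edge → L
A: →B(L), so W
E: →B(L), so W
D: →B(L), so W
C: →D(W), E(W), A(W) — all W, so L
F: →C(L), so W
The L vertices are B, C; that is 2 in all.

2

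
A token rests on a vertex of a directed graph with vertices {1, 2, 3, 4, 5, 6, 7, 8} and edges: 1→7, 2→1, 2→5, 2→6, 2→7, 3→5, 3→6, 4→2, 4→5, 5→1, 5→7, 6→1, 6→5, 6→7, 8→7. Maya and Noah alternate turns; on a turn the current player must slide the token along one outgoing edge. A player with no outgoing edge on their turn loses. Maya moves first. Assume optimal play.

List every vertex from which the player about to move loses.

Classify positions by backward induction: terminal positions (no move available) are L. From any other position, the mover wins iff some move reaches an L.
Every edge goes from a vertex to one that appears earlier in the order 7, 1, 5, 6, 2, 3, 4, 8, so processing vertices in that order labels each vertex after all of its successors.
7: no outgoing edge → L
1: →7(L), so W
5: →7(L), so W
6: →7(L), so W
2: →7(L), so W
3: →6(W), 5(W) — all W, so L
4: →2(W), 5(W) — all W, so L
8: →7(L), so W
Reading off the rows marked L gives the requested list; there are 3 such vertices.

3, 4, 7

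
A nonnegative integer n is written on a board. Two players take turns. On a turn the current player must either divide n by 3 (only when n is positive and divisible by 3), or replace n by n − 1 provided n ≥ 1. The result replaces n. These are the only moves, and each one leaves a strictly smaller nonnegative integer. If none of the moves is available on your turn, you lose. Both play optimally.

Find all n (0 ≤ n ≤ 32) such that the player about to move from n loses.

0, 2, 4, 7, 9, 11, 13, 15, 17, 19, 22, 24, 26, 28, 30, 32

Positions with no move are L. A position that does have a move is losing for the player to move precisely when every available move leads to a winning position for the opponent. Fill in the labels:
n=0: no move → L
n=1: reaches L-position 0 → W
n=2: only reaches 1(W), which is W → L
n=3: reaches L-position 2 → W
n=4: only reaches 3(W), which is W → L
n=5: reaches L-position 4 → W
n=6: reaches L-position 2 → W
n=7: only reaches 6(W), which is W → L
n=8: reaches L-position 7 → W
n=9: only reaches 3(W), 8(W), all W → L
n=10: reaches L-position 9 → W
n=11: only reaches 10(W), which is W → L
n=12: reaches L-position 4 → W
n=13: only reaches 12(W), which is W → L
n=14: reaches L-position 13 → W
n=15: only reaches 5(W), 14(W), all W → L
n=16: reaches L-position 15 → W
n=17: only reaches 16(W), which is W → L
n=18: reaches L-position 17 → W
n=19: only reaches 18(W), which is W → L
n=20: reaches L-position 19 → W
n=21: reaches L-position 7 → W
n=22: only reaches 21(W), which is W → L
n=23: reaches L-position 22 → W
n=24: only reaches 8(W), 23(W), all W → L
n=25: reaches L-position 24 → W
n=26: only reaches 25(W), which is W → L
n=27: reaches L-position 9 → W
n=28: only reaches 27(W), which is W → L
n=29: reaches L-position 28 → W
n=30: only reaches 10(W), 29(W), all W → L
n=31: reaches L-position 30 → W
n=32: only reaches 31(W), which is W → L
Reading off the rows marked L gives the requested list; there are 16 such values of n.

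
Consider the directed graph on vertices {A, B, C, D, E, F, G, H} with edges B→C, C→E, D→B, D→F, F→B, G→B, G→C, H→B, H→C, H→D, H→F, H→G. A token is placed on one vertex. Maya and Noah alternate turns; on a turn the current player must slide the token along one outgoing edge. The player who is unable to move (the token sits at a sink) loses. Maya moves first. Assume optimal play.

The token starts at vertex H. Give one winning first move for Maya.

Move to B.

Use the standard recursion: the mover loses at a terminal position; elsewhere, the mover wins exactly when some move hands the opponent an L position.
Every edge goes from a vertex to one that appears earlier in the order E, A, C, B, F, D, G, H, so processing vertices in that order labels each vertex after all of its successors.
E: no outgoing edge → L
A: no outgoing edge → L
C: can move to E, which is L ⇒ W
B: the only move is to C(W), a W ⇒ L
F: can move to B, which is L ⇒ W
D: can move to B, which is L ⇒ W
G: can move to B, which is L ⇒ W
H: can move to B, which is L ⇒ W
From H, the L positions reachable in one move are: B.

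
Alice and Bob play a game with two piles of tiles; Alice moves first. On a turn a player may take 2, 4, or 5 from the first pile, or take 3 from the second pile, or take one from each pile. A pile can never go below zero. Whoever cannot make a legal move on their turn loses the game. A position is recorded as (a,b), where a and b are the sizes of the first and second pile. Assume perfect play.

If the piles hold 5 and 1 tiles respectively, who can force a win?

Alice wins.

Label each position W (a win for the player to move) or L (a loss). A position with no legal move is L; any other position is W exactly when some move reaches an L, and L when every move reaches a W.
No move ever increases a pile, so every position that can arise here has a ≤ 5 and b ≤ 1; it is enough to label the cells with 0 ≤ a ≤ 5 and 0 ≤ b ≤ 1.
Every move lowers a or b (never raises either), so fill the grid row by row in increasing a, and left to right within a row: each cell's successors are then already labelled.
      b=0  b=1
a=0:    L    L
a=1:    L    W
a=2:    W    W
a=3:    W    L
a=4:    W    W
a=5:    W    W
Cells with no legal move (terminal, hence L): (0,0), (0,1), (1,0).
The remaining L cells, each justified by listing all of its moves:
(3,1): L (options (1,1)(W), (2,0)(W) are all W)
Every other cell has at least one move into one of the L cells above, so it is W.
From (5,1) Alice can move to (3,1), reaching an L position.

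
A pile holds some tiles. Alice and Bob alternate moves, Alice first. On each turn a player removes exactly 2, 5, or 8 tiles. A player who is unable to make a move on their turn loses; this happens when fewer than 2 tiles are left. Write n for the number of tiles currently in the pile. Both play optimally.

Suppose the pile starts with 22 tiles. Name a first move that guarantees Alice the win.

Compute win/loss labels from the base case upward. A position with no move is L. Any other position is W if it can reach an L in one move, else L.
n=0: no move → L
n=1: no move → L
n=2: →0(L), so W
n=3: →1(L), so W
n=4: →2(W) only, which is W, so L
n=5: →0(L), so W
n=6: →4(L), so W
n=7: →5(W), 2(W) — all W, so L
n=8: →0(L), so W
n=9: →7(L), so W
n=10: →8(W), 5(W), 2(W) — all W, so L
n=11: →9(W), 6(W), 3(W) — all W, so L
n=12: →10(L), so W
n=13: →11(L), so W
n=14: →12(W), 9(W), 6(W) — all W, so L
n=15: →10(L), so W
n=16: →14(L), so W
n=17: →15(W), 12(W), 9(W) — all W, so L
n=18: →10(L), so W
n=19: →17(L), so W
n=20: →18(W), 15(W), 12(W) — all W, so L
n=21: →19(W), 16(W), 13(W) — all W, so L
n=22: →20(L), so W
From 22, the L positions reachable in one move are: 20, 17, 14. Any move reaching one of these is winning.

Remove 2, leaving 20.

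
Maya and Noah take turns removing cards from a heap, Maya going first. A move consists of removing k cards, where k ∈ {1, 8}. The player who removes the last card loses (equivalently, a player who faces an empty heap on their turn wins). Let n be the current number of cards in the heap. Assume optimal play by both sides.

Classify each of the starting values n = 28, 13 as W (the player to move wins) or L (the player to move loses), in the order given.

28: L, 13: W

Classify positions by backward induction: terminal positions (no move available) are W. From any other position, the mover wins iff some move reaches an L.
n=0: no move; the opponent has just taken the last card and therefore loses → W
n=1: →0(W) only, which is W, so L
n=2: →1(L), so W
n=3: →2(W) only, which is W, so L
n=4: →3(L), so W
n=5: →4(W) only, which is W, so L
n=6: →5(L), so W
n=7: →6(W) only, which is W, so L
n=8: →7(L), so W
n=9: →1(L), so W
n=10: →9(W), 2(W) — all W, so L
n=11: →10(L), so W
n=12: →11(W), 4(W) — all W, so L
n=13: →12(L), so W
n=14: →13(W), 6(W) — all W, so L
n=15: →14(L), so W
n=16: →15(W), 8(W) — all W, so L
n=17: →16(L), so W
n=18: →10(L), so W
n=19: →18(W), 11(W) — all W, so L
n=20: →19(L), so W
n=21: →20(W), 13(W) — all W, so L
n=22: →21(L), so W
n=23: →22(W), 15(W) — all W, so L
n=24: →23(L), so W
n=25: →24(W), 17(W) — all W, so L
n=26: →25(L), so W
n=27: →19(L), so W
n=28: →27(W), 20(W) — all W, so L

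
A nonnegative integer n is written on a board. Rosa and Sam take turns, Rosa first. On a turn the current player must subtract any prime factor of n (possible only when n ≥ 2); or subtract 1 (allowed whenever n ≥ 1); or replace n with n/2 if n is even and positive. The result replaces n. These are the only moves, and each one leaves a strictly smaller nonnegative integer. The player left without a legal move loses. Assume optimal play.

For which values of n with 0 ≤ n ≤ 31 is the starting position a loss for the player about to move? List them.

Positions with no move are L. A position that does have a move is losing for the player to move precisely when every available move leads to a winning position for the opponent. Fill in the labels:
n=0: no move → L
n=1: W (go to 0, an L position)
n=2: W (go to 0, an L position)
n=3: W (go to 0, an L position)
n=4: L (options 2(W), 3(W) are all W)
n=5: W (go to 0, an L position)
n=6: W (go to 4, an L position)
n=7: W (go to 0, an L position)
n=8: W (go to 4, an L position)
n=9: L (options 6(W), 8(W) are all W)
n=10: W (go to 9, an L position)
n=11: W (go to 0, an L position)
n=12: W (go to 9, an L position)
n=13: W (go to 0, an L position)
n=14: L (options 7(W), 12(W), 13(W) are all W)
n=15: W (go to 14, an L position)
n=16: W (go to 14, an L position)
n=17: W (go to 0, an L position)
n=18: W (go to 9, an L position)
n=19: W (go to 0, an L position)
n=20: L (options 10(W), 15(W), 18(W), 19(W) are all W)
n=21: W (go to 14, an L position)
n=22: W (go to 20, an L position)
n=23: W (go to 0, an L position)
n=24: L (options 12(W), 21(W), 22(W), 23(W) are all W)
n=25: W (go to 20, an L position)
n=26: W (go to 24, an L position)
n=27: W (go to 24, an L position)
n=28: W (go to 14, an L position)
n=29: W (go to 0, an L position)
n=30: L (options 15(W), 25(W), 27(W), 28(W), 29(W) are all W)
n=31: W (go to 0, an L position)
Reading off the rows marked L gives the requested list; there are 7 such values of n.

0, 4, 9, 14, 20, 24, 30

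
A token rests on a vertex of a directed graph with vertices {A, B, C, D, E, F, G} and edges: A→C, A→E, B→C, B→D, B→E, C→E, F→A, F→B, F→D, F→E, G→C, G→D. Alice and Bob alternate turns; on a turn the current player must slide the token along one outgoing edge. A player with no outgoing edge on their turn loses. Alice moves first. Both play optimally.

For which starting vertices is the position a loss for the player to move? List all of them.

Compute win/loss labels from the base case upward. A position with no move is L. Any other position is W if it can reach an L in one move, else L.
Every edge goes from a vertex to one that appears earlier in the order E, D, C, B, G, A, F, so processing vertices in that order labels each vertex after all of its successors.
E: no outgoing edge → L
D: no outgoing edge → L
C: reaches L-position E → W
B: reaches L-position D → W
G: reaches L-position D → W
A: reaches L-position E → W
F: reaches L-position D → W
The losing starting vertices are exactly the entries labelled L in this table (2 of them).

D, E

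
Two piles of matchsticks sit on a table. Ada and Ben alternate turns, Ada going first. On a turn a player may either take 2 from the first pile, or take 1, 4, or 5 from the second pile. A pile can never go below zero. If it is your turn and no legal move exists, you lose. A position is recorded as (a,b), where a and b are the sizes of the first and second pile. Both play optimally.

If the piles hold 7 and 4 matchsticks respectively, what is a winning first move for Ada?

Move to (7,3).

Use the standard recursion: the mover loses at a terminal position; elsewhere, the mover wins exactly when some move hands the opponent an L position.
No move ever increases a pile, so every position that can arise here has a ≤ 7 and b ≤ 4; it is enough to label the cells with 0 ≤ a ≤ 7 and 0 ≤ b ≤ 4.
Every move lowers a or b (never raises either), so fill the grid row by row in increasing a, and left to right within a row: each cell's successors are then already labelled.
      b=0  b=1  b=2  b=3  b=4
a=0:    L    W    L    W    W
a=1:    L    W    L    W    W
a=2:    W    L    W    L    W
a=3:    W    L    W    L    W
a=4:    L    W    L    W    W
a=5:    L    W    L    W    W
a=6:    W    L    W    L    W
a=7:    W    L    W    L    W
Cells with no legal move (terminal, hence L): (0,0), (1,0).
The remaining L cells, each justified by listing all of its moves:
(0,2): L (sole option (0,1)(W) is W)
(1,2): L (sole option (1,1)(W) is W)
(2,1): L (options (0,1)(W), (2,0)(W) are all W)
(2,3): L (options (0,3)(W), (2,2)(W) are all W)
(3,1): L (options (1,1)(W), (3,0)(W) are all W)
(3,3): L (options (1,3)(W), (3,2)(W) are all W)
(4,0): L (sole option (2,0)(W) is W)
(4,2): L (options (2,2)(W), (4,1)(W) are all W)
(5,0): L (sole option (3,0)(W) is W)
(5,2): L (options (3,2)(W), (5,1)(W) are all W)
(6,1): L (options (4,1)(W), (6,0)(W) are all W)
(6,3): L (options (4,3)(W), (6,2)(W) are all W)
(7,1): L (options (5,1)(W), (7,0)(W) are all W)
(7,3): L (options (5,3)(W), (7,2)(W) are all W)
Every other cell has at least one move into one of the L cells above, so it is W.
From (7,4), the L positions reachable in one move are: (7,3).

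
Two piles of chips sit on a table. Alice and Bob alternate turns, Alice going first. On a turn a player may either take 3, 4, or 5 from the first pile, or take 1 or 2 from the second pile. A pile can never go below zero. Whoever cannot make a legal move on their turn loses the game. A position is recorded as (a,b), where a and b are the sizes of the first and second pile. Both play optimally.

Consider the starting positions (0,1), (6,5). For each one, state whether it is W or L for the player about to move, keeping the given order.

Positions with no move are L. A position that does have a move is losing for the player to move precisely when every available move leads to a winning position for the opponent. Fill in the labels:
No move ever increases a pile, so every position that can arise here has a ≤ 6 and b ≤ 5; it is enough to label the cells with 0 ≤ a ≤ 6 and 0 ≤ b ≤ 5.
Every move lowers a or b (never raises either), so fill the grid row by row in increasing a, and left to right within a row: each cell's successors are then already labelled.
      b=0  b=1  b=2  b=3  b=4  b=5
a=0:    L    W    W    L    W    W
a=1:    L    W    W    L    W    W
a=2:    L    W    W    L    W    W
a=3:    W    L    W    W    L    W
a=4:    W    L    W    W    L    W
a=5:    W    L    W    W    L    W
a=6:    W    W    L    W    W    L
Cells with no legal move (terminal, hence L): (0,0), (1,0), (2,0).
The remaining L cells, each justified by listing all of its moves:
(0,3): →(0,2)(W), (0,1)(W) — all W, so L
(1,3): →(1,2)(W), (1,1)(W) — all W, so L
(2,3): →(2,2)(W), (2,1)(W) — all W, so L
(3,1): →(0,1)(W), (3,0)(W) — all W, so L
(3,4): →(0,4)(W), (3,3)(W), (3,2)(W) — all W, so L
(4,1): →(1,1)(W), (0,1)(W), (4,0)(W) — all W, so L
(4,4): →(1,4)(W), (0,4)(W), (4,3)(W), (4,2)(W) — all W, so L
(5,1): →(2,1)(W), (1,1)(W), (0,1)(W), (5,0)(W) — all W, so L
(5,4): →(2,4)(W), (1,4)(W), (0,4)(W), (5,3)(W), (5,2)(W) — all W, so L
(6,2): →(3,2)(W), (2,2)(W), (1,2)(W), (6,1)(W), (6,0)(W) — all W, so L
(6,5): →(3,5)(W), (2,5)(W), (1,5)(W), (6,4)(W), (6,3)(W) — all W, so L
Every other cell has at least one move into one of the L cells above, so it is W.
(0,1): the move to (0,0) reaches an L cell, so W
(6,5): one of the L cells justified above, so L

(0,1): W, (6,5): L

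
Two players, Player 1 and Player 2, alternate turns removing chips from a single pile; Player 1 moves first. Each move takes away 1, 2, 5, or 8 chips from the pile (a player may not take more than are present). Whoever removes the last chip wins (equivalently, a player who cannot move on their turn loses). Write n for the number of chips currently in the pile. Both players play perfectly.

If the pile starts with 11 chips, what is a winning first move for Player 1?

Remove 2, leaving 9.

Build the W/L table. Terminal = L. A non-terminal position is W if it has a move to some L; otherwise it is L.
n=0: no move → L
n=1: →0(L), so W
n=2: →0(L), so W
n=3: →2(W), 1(W) — all W, so L
n=4: →3(L), so W
n=5: →3(L), so W
n=6: →5(W), 4(W), 1(W) — all W, so L
n=7: →6(L), so W
n=8: →6(L), so W
n=9: →8(W), 7(W), 4(W), 1(W) — all W, so L
n=10: →9(L), so W
n=11: →9(L), so W
From 11, the L positions reachable in one move are: 9, 6, 3. Any move reaching one of these is winning.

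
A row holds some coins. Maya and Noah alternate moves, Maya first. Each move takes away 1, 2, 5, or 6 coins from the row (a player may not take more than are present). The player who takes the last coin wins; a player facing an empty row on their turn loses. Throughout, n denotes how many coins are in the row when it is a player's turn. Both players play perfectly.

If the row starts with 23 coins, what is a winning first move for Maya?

Remove 2, leaving 21.

Positions with no move are L. A position that does have a move is losing for the player to move precisely when every available move leads to a winning position for the opponent. Fill in the labels:
n=0: no move → L
n=1: can move to 0, which is L ⇒ W
n=2: can move to 0, which is L ⇒ W
n=3: moves to 2(W), 1(W); every one is W ⇒ L
n=4: can move to 3, which is L ⇒ W
n=5: can move to 3, which is L ⇒ W
n=6: can move to 0, which is L ⇒ W
n=7: moves to 6(W), 5(W), 2(W), 1(W); every one is W ⇒ L
n=8: can move to 7, which is L ⇒ W
n=9: can move to 7, which is L ⇒ W
n=10: moves to 9(W), 8(W), 5(W), 4(W); every one is W ⇒ L
n=11: can move to 10, which is L ⇒ W
n=12: can move to 10, which is L ⇒ W
n=13: can move to 7, which is L ⇒ W
n=14: moves to 13(W), 12(W), 9(W), 8(W); every one is W ⇒ L
n=15: can move to 14, which is L ⇒ W
n=16: can move to 14, which is L ⇒ W
n=17: moves to 16(W), 15(W), 12(W), 11(W); every one is W ⇒ L
n=18: can move to 17, which is L ⇒ W
n=19: can move to 17, which is L ⇒ W
n=20: can move to 14, which is L ⇒ W
n=21: moves to 20(W), 19(W), 16(W), 15(W); every one is W ⇒ L
n=22: can move to 21, which is L ⇒ W
n=23: can move to 21, which is L ⇒ W
From 23, the L positions reachable in one move are: 21, 17. Any move reaching one of these is winning.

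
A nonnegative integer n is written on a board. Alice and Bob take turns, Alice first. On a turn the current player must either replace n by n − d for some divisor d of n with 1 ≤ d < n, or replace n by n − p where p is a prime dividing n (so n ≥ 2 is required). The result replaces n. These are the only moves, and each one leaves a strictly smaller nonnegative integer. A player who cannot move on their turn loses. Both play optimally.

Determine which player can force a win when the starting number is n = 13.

Positions with no move are L. A position that does have a move is losing for the player to move precisely when every available move leads to a winning position for the opponent. Fill in the labels:
n=0: no move → L
n=1: no move → L
n=2: W (go to 0, an L position)
n=3: W (go to 0, an L position)
n=4: L (options 2(W), 3(W) are all W)
n=5: W (go to 0, an L position)
n=6: W (go to 4, an L position)
n=7: W (go to 0, an L position)
n=8: W (go to 4, an L position)
n=9: L (options 6(W), 8(W) are all W)
n=10: W (go to 9, an L position)
n=11: W (go to 0, an L position)
n=12: W (go to 9, an L position)
n=13: W (go to 0, an L position)
The starting position 13 is W: Alice should move to 0, handing over an L position.

Alice wins.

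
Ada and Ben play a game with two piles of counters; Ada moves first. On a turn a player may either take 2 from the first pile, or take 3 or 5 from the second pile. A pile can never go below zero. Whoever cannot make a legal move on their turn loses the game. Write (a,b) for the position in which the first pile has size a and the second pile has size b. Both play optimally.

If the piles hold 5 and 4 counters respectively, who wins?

Build the W/L table. Terminal = L. A non-terminal position is W if it has a move to some L; otherwise it is L.
No move ever increases a pile, so every position that can arise here has a ≤ 5 and b ≤ 4; it is enough to label the cells with 0 ≤ a ≤ 5 and 0 ≤ b ≤ 4.
Every move lowers a or b (never raises either), so fill the grid row by row in increasing a, and left to right within a row: each cell's successors are then already labelled.
      b=0  b=1  b=2  b=3  b=4
a=0:    L    L    L    W    W
a=1:    L    L    L    W    W
a=2:    W    W    W    L    L
a=3:    W    W    W    L    L
a=4:    L    L    L    W    W
a=5:    L    L    L    W    W
Cells with no legal move (terminal, hence L): (0,0), (0,1), (0,2), (1,0), (1,1), (1,2).
The remaining L cells, each justified by listing all of its moves:
(2,3): L (options (0,3)(W), (2,0)(W) are all W)
(2,4): L (options (0,4)(W), (2,1)(W) are all W)
(3,3): L (options (1,3)(W), (3,0)(W) are all W)
(3,4): L (options (1,4)(W), (3,1)(W) are all W)
(4,0): L (sole option (2,0)(W) is W)
(4,1): L (sole option (2,1)(W) is W)
(4,2): L (sole option (2,2)(W) is W)
(5,0): L (sole option (3,0)(W) is W)
(5,1): L (sole option (3,1)(W) is W)
(5,2): L (sole option (3,2)(W) is W)
Every other cell has at least one move into one of the L cells above, so it is W.
The starting position (5,4) is W: Ada should move to (3,4), handing over an L position.

Ada wins.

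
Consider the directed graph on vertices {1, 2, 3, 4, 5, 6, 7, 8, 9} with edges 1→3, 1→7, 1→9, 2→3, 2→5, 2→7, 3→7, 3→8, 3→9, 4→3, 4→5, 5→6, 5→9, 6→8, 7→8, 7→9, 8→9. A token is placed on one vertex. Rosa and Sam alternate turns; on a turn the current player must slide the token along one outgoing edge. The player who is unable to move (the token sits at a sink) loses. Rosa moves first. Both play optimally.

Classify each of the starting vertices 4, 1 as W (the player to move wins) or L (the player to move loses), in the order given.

Positions with no move are L. A position that does have a move is losing for the player to move precisely when every available move leads to a winning position for the opponent. Fill in the labels:
Every edge goes from a vertex to one that appears earlier in the order 9, 8, 6, 7, 3, 5, 2, 4, 1, so processing vertices in that order labels each vertex after all of its successors.
9: no outgoing edge → L
8: reaches L-position 9 → W
6: only reaches 8(W), which is W → L
7: reaches L-position 9 → W
3: reaches L-position 9 → W
5: reaches L-position 6 → W
2: only reaches 5(W), 3(W), 7(W), all W → L
4: only reaches 5(W), 3(W), all W → L
1: reaches L-position 9 → W

4: L, 1: W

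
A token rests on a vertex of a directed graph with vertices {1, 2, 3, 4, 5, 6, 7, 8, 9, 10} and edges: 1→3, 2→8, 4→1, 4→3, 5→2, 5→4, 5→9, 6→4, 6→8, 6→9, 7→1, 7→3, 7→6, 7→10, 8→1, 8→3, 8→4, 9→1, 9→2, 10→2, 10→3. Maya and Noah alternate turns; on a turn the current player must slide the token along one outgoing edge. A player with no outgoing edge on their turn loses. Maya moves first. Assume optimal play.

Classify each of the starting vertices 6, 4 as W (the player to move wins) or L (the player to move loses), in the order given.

Work bottom-up. With no move the player to move loses. Otherwise the position is W if at least one move leads to an L position for the opponent, and L if every move leads to a W.
Every edge goes from a vertex to one that appears earlier in the order 3, 1, 4, 8, 2, 9, 5, 10, 6, 7, so processing vertices in that order labels each vertex after all of its successors.
3: no outgoing edge → L
1: →3(L), so W
4: →3(L), so W
8: →3(L), so W
2: →8(W) only, which is W, so L
9: →2(L), so W
5: →2(L), so W
10: →2(L), so W
6: →9(W), 8(W), 4(W) — all W, so L
7: →6(L), so W

6: L, 4: W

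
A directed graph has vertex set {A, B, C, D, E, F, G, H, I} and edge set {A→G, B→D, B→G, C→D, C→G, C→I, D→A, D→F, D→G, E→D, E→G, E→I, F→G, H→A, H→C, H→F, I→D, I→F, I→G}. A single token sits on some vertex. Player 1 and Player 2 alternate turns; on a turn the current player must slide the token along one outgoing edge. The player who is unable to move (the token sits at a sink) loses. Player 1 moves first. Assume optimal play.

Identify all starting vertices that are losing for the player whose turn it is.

G, H

Compute win/loss labels from the base case upward. A position with no move is L. Any other position is W if it can reach an L in one move, else L.
Every edge goes from a vertex to one that appears earlier in the order G, A, F, D, I, E, C, H, B, so processing vertices in that order labels each vertex after all of its successors.
G: no outgoing edge → L
A: →G(L), so W
F: →G(L), so W
D: →G(L), so W
I: →G(L), so W
E: →G(L), so W
C: →G(L), so W
H: →C(W), F(W), A(W) — all W, so L
B: →G(L), so W
Reading off the rows marked L gives the requested list; there are 2 such vertices.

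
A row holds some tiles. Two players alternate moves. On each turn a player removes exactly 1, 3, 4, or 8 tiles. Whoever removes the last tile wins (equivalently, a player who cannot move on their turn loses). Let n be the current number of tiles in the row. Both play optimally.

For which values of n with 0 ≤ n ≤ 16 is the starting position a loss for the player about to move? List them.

Use the standard recursion: the mover loses at a terminal position; elsewhere, the mover wins exactly when some move hands the opponent an L position.
n=0: no move → L
n=1: can move to 0, which is L ⇒ W
n=2: the only move is to 1(W), a W ⇒ L
n=3: can move to 2, which is L ⇒ W
n=4: can move to 0, which is L ⇒ W
n=5: can move to 2, which is L ⇒ W
n=6: can move to 2, which is L ⇒ W
n=7: moves to 6(W), 4(W), 3(W); every one is W ⇒ L
n=8: can move to 7, which is L ⇒ W
n=9: moves to 8(W), 6(W), 5(W), 1(W); every one is W ⇒ L
n=10: can move to 9, which is L ⇒ W
n=11: can move to 7, which is L ⇒ W
n=12: can move to 9, which is L ⇒ W
n=13: can move to 9, which is L ⇒ W
n=14: moves to 13(W), 11(W), 10(W), 6(W); every one is W ⇒ L
n=15: can move to 14, which is L ⇒ W
n=16: moves to 15(W), 13(W), 12(W), 8(W); every one is W ⇒ L
Reading off the rows marked L gives the requested list; there are 6 such values of n.

0, 2, 7, 9, 14, 16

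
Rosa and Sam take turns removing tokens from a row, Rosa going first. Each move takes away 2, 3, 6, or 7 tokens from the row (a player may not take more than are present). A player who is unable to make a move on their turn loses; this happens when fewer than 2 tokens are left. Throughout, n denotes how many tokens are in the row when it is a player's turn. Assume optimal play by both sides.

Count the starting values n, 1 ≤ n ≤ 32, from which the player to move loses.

Use the standard recursion: the mover loses at a terminal position; elsewhere, the mover wins exactly when some move hands the opponent an L position.
n=0: no move → L
n=1: no move → L
n=2: reaches L-position 0 → W
n=3: reaches L-position 1 → W
n=4: reaches L-position 1 → W
n=5: only reaches 3(W), 2(W), all W → L
n=6: reaches L-position 0 → W
n=7: reaches L-position 5 → W
n=8: reaches L-position 5 → W
n=9: only reaches 7(W), 6(W), 3(W), 2(W), all W → L
n=10: only reaches 8(W), 7(W), 4(W), 3(W), all W → L
n=11: reaches L-position 9 → W
n=12: reaches L-position 10 → W
n=13: reaches L-position 10 → W
n=14: only reaches 12(W), 11(W), 8(W), 7(W), all W → L
n=15: reaches L-position 9 → W
n=16: reaches L-position 14 → W
n=17: reaches L-position 14 → W
n=18: only reaches 16(W), 15(W), 12(W), 11(W), all W → L
n=19: only reaches 17(W), 16(W), 13(W), 12(W), all W → L
n=20: reaches L-position 18 → W
n=21: reaches L-position 19 → W
n=22: reaches L-position 19 → W
n=23: only reaches 21(W), 20(W), 17(W), 16(W), all W → L
n=24: reaches L-position 18 → W
n=25: reaches L-position 23 → W
n=26: reaches L-position 23 → W
n=27: only reaches 25(W), 24(W), 21(W), 20(W), all W → L
n=28: only reaches 26(W), 25(W), 22(W), 21(W), all W → L
n=29: reaches L-position 27 → W
n=30: reaches L-position 28 → W
n=31: reaches L-position 28 → W
n=32: only reaches 30(W), 29(W), 26(W), 25(W), all W → L
L entries with 1 ≤ n ≤ 32 (n=0 is outside the asked range and is not counted): n = 1, 5, 9, 10, 14, 18, 19, 23, 27, 28, 32; that makes 11.

11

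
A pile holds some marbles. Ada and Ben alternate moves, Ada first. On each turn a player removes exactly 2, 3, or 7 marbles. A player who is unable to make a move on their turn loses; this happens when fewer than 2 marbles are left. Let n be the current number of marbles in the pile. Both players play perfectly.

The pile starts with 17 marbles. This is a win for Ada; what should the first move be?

Remove 2, leaving 15.

Build the W/L table. Terminal = L. A non-terminal position is W if it has a move to some L; otherwise it is L.
n=0: no move → L
n=1: no move → L
n=2: reaches L-position 0 → W
n=3: reaches L-position 1 → W
n=4: reaches L-position 1 → W
n=5: only reaches 3(W), 2(W), all W → L
n=6: only reaches 4(W), 3(W), all W → L
n=7: reaches L-position 5 → W
n=8: reaches L-position 6 → W
n=9: reaches L-position 6 → W
n=10: only reaches 8(W), 7(W), 3(W), all W → L
n=11: only reaches 9(W), 8(W), 4(W), all W → L
n=12: reaches L-position 10 → W
n=13: reaches L-position 11 → W
n=14: reaches L-position 11 → W
n=15: only reaches 13(W), 12(W), 8(W), all W → L
n=16: only reaches 14(W), 13(W), 9(W), all W → L
n=17: reaches L-position 15 → W
From 17, the L positions reachable in one move are: 15, 10. Any move reaching one of these is winning.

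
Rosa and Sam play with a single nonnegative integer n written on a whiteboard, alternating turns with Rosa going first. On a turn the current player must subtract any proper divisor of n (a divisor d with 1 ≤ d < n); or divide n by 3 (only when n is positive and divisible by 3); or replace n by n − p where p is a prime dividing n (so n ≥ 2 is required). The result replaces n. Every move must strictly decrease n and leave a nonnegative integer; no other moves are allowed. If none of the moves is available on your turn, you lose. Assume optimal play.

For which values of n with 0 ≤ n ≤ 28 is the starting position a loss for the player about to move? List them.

Label each position W (a win for the player to move) or L (a loss). A position with no legal move is L; any other position is W exactly when some move reaches an L, and L when every move reaches a W.
n=0: no move → L
n=1: no move → L
n=2: W (go to 0, an L position)
n=3: W (go to 0, an L position)
n=4: L (options 2(W), 3(W) are all W)
n=5: W (go to 0, an L position)
n=6: W (go to 4, an L position)
n=7: W (go to 0, an L position)
n=8: W (go to 4, an L position)
n=9: L (options 3(W), 6(W), 8(W) are all W)
n=10: W (go to 9, an L position)
n=11: W (go to 0, an L position)
n=12: W (go to 4, an L position)
n=13: W (go to 0, an L position)
n=14: L (options 7(W), 12(W), 13(W) are all W)
n=15: W (go to 14, an L position)
n=16: W (go to 14, an L position)
n=17: W (go to 0, an L position)
n=18: W (go to 9, an L position)
n=19: W (go to 0, an L position)
n=20: L (options 10(W), 15(W), 16(W), 18(W), 19(W) are all W)
n=21: W (go to 14, an L position)
n=22: W (go to 20, an L position)
n=23: W (go to 0, an L position)
n=24: W (go to 20, an L position)
n=25: W (go to 20, an L position)
n=26: L (options 13(W), 24(W), 25(W) are all W)
n=27: W (go to 9, an L position)
n=28: W (go to 14, an L position)
The losing starting values of n are exactly the entries labelled L in this table (7 of them).

0, 1, 4, 9, 14, 20, 26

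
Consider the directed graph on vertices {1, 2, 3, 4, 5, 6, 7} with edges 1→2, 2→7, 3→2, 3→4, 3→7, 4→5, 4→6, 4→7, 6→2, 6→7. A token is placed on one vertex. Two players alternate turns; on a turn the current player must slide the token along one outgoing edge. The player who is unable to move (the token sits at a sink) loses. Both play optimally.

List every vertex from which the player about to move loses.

1, 5, 7

Build the W/L table. Terminal = L. A non-terminal position is W if it has a move to some L; otherwise it is L.
Every edge goes from a vertex to one that appears earlier in the order 5, 7, 2, 6, 1, 4, 3, so processing vertices in that order labels each vertex after all of its successors.
5: no outgoing edge → L
7: no outgoing edge → L
2: →7(L), so W
6: →7(L), so W
1: →2(W) only, which is W, so L
4: →7(L), so W
3: →7(L), so W
The losing starting vertices are exactly the entries labelled L in this table (3 of them).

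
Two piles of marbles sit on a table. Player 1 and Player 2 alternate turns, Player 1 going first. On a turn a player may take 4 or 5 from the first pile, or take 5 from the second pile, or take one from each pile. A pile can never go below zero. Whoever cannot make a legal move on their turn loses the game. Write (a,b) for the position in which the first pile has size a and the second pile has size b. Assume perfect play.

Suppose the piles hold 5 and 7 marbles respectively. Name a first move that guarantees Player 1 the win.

Move to (1,7).

Label each position W (a win for the player to move) or L (a loss). A position with no legal move is L; any other position is W exactly when some move reaches an L, and L when every move reaches a W.
No move ever increases a pile, so every position that can arise here has a ≤ 5 and b ≤ 7; it is enough to label the cells with 0 ≤ a ≤ 5 and 0 ≤ b ≤ 7.
Every move lowers a or b (never raises either), so fill the grid row by row in increasing a, and left to right within a row: each cell's successors are then already labelled.
      b=0  b=1  b=2  b=3  b=4  b=5  b=6  b=7
a=0:    L    L    L    L    L    W    W    W
a=1:    L    W    W    W    W    W    L    L
a=2:    L    W    L    L    L    W    L    W
a=3:    L    W    L    W    W    W    L    W
a=4:    W    W    W    W    W    L    L    W
a=5:    W    W    W    W    W    L    W    W
Cells with no legal move (terminal, hence L): (0,0), (0,1), (0,2), (0,3), (0,4), (1,0), (2,0), (3,0).
The remaining L cells, each justified by listing all of its moves:
(1,6): moves to (1,1)(W), (0,5)(W); every one is W ⇒ L
(1,7): moves to (1,2)(W), (0,6)(W); every one is W ⇒ L
(2,2): the only move is to (1,1)(W), a W ⇒ L
(2,3): the only move is to (1,2)(W), a W ⇒ L
(2,4): the only move is to (1,3)(W), a W ⇒ L
(2,6): moves to (2,1)(W), (1,5)(W); every one is W ⇒ L
(3,2): the only move is to (2,1)(W), a W ⇒ L
(3,6): moves to (3,1)(W), (2,5)(W); every one is W ⇒ L
(4,5): moves to (0,5)(W), (4,0)(W), (3,4)(W); every one is W ⇒ L
(4,6): moves to (0,6)(W), (4,1)(W), (3,5)(W); every one is W ⇒ L
(5,5): moves to (1,5)(W), (0,5)(W), (5,0)(W), (4,4)(W); every one is W ⇒ L
Every other cell has at least one move into one of the L cells above, so it is W.
From (5,7), the L positions reachable in one move are: (1,7), (4,6). Any move reaching one of these is winning.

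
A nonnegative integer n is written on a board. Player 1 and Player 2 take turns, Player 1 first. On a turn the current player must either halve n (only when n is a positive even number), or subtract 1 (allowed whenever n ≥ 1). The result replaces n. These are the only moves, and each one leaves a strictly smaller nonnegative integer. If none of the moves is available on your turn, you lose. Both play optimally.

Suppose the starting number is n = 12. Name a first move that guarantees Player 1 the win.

Classify positions by backward induction: terminal positions (no move available) are L. From any other position, the mover wins iff some move reaches an L.
n=0: no move → L
n=1: can move to 0, which is L ⇒ W
n=2: the only move is to 1(W), a W ⇒ L
n=3: can move to 2, which is L ⇒ W
n=4: can move to 2, which is L ⇒ W
n=5: the only move is to 4(W), a W ⇒ L
n=6: can move to 5, which is L ⇒ W
n=7: the only move is to 6(W), a W ⇒ L
n=8: can move to 7, which is L ⇒ W
n=9: the only move is to 8(W), a W ⇒ L
n=10: can move to 5, which is L ⇒ W
n=11: the only move is to 10(W), a W ⇒ L
n=12: can move to 11, which is L ⇒ W
From 12, the L positions reachable in one move are: 11.

Move to 11.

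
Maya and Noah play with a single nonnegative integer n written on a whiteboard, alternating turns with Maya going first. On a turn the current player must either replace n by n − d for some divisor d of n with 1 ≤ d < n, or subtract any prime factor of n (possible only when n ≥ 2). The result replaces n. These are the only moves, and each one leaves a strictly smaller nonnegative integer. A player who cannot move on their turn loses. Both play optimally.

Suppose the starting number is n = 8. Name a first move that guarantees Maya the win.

Positions with no move are L. A position that does have a move is losing for the player to move precisely when every available move leads to a winning position for the opponent. Fill in the labels:
n=0: no move → L
n=1: no move → L
n=2: can move to 0, which is L ⇒ W
n=3: can move to 0, which is L ⇒ W
n=4: moves to 2(W), 3(W); every one is W ⇒ L
n=5: can move to 0, which is L ⇒ W
n=6: can move to 4, which is L ⇒ W
n=7: can move to 0, which is L ⇒ W
n=8: can move to 4, which is L ⇒ W
From 8, the L positions reachable in one move are: 4.

Move to 4.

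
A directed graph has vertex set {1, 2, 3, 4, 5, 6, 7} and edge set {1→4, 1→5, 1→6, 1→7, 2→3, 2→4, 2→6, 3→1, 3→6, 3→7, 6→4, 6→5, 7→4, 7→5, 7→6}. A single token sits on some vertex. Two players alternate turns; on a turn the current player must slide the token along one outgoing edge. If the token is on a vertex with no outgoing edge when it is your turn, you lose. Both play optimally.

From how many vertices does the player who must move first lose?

Work bottom-up. With no move the player to move loses. Otherwise the position is W if at least one move leads to an L position for the opponent, and L if every move leads to a W.
Every edge goes from a vertex to one that appears earlier in the order 4, 5, 6, 7, 1, 3, 2, so processing vertices in that order labels each vertex after all of its successors.
4: no outgoing edge → L
5: no outgoing edge → L
6: →5(L), so W
7: →5(L), so W
1: →5(L), so W
3: →1(W), 7(W), 6(W) — all W, so L
2: →3(L), so W
The L vertices are 3, 4, 5; that is 3 in all.

3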